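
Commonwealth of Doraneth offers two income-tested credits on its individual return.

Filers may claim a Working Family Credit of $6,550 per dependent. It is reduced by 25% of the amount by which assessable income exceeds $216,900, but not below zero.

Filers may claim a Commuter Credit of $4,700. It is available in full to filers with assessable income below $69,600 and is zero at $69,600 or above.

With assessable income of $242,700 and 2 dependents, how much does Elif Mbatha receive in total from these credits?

Working Family Credit: base = 2 × $6,550 = $13,100. 25% of the $25,800 excess over $216,900 is $6,450; credit = $13,100 − $6,450 = $6,650.
Commuter Credit: $242,700 meets or exceeds the $69,600 cutoff, so the credit is $0.
Total: $6,650 + $0 = $6,650.

$6,650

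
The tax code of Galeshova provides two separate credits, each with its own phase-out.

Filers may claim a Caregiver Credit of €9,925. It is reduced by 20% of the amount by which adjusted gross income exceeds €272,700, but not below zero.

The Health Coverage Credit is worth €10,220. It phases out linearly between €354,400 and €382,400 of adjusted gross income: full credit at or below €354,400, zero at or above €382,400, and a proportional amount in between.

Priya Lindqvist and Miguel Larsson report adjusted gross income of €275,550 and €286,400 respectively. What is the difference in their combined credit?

Priya (€275,550): Caregiver Credit: 20% of the €2,850 excess over €272,700 is €570; credit = €9,925 − €570 = €9,355. Health Coverage Credit: €275,550 is at or below the €354,400 threshold, so the full €10,220 applies. total €9,355 + €10,220 = €19,575
Miguel (€286,400): Caregiver Credit: 20% of the €13,700 excess over €272,700 is €2,740; credit = €9,925 − €2,740 = €7,185. Health Coverage Credit: €286,400 is at or below the €354,400 threshold, so the full €10,220 applies. total €7,185 + €10,220 = €17,405
Difference: |€19,575 − €17,405| = €2,170.

€2,170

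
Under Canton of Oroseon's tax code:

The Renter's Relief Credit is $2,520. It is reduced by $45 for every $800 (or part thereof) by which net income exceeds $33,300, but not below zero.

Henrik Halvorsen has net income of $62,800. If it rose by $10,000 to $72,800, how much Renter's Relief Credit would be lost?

At $62,800 — income exceeds $33,300 by $29,500, which is 37 full-or-partial $800 increments; reduction = 37 × $45 = $1,665, leaving $855.
At $72,800 — income exceeds $33,300 by $39,500, which is 50 full-or-partial $800 increments; reduction = 50 × $45 = $2,250, leaving $270.
Lost: $855 − $270 = $585.

$585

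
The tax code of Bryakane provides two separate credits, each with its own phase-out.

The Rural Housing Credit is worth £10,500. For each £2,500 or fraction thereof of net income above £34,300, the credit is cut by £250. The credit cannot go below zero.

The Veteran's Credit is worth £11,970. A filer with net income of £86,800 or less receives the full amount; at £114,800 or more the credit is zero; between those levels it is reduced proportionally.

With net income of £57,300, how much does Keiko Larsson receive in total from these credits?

Rural Housing Credit: income exceeds £34,300 by £23,000, which is 10 full-or-partial £2,500 increments; reduction = 10 × £250 = £2,500, leaving £8,000.
Veteran's Credit: £57,300 is at or below the £86,800 threshold, so the full £11,970 applies.
Total: £8,000 + £11,970 = £19,970.

£19,970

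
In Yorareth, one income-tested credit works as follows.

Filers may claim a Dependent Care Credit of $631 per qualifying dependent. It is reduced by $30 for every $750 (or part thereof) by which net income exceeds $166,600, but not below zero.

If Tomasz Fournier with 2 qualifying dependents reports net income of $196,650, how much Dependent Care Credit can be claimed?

Dependent Care Credit: base = 2 × $631 = $1,262. income exceeds $166,600 by $30,050, which is 41 full-or-partial $750 increments; reduction = 41 × $30 = $1,230, leaving $32.

$32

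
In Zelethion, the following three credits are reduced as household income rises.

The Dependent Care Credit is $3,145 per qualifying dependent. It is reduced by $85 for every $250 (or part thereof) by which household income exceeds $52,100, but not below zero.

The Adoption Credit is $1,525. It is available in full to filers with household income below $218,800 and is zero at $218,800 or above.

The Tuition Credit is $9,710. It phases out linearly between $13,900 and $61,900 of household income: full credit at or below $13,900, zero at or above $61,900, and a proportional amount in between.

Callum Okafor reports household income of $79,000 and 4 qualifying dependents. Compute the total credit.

$4,925

Dependent Care Credit: base = 4 × $3,145 = $12,580. income exceeds $52,100 by $26,900, which is 108 full-or-partial $250 increments; reduction = 108 × $85 = $9,180, leaving $3,400.
Adoption Credit: $79,000 is below the $218,800 cutoff, so the full $1,525 applies.
Tuition Credit: $79,000 is at or above $61,900, so the credit is $0.
Total: $3,400 + $1,525 + $0 = $4,925.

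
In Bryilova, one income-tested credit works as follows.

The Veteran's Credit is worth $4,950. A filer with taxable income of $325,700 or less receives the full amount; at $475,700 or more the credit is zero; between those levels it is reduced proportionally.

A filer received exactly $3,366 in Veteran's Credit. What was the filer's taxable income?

$3,366 is 3,366/4,950 of the full $4,950, so 1,584/4,950 of the $150,000 range has been used: income = $325,700 + $150,000 × 1,584/4,950 = $373,700.

$373,700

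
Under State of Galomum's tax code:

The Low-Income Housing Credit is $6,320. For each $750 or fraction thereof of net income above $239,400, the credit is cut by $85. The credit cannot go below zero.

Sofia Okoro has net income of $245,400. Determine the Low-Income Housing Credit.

$5,640

Low-Income Housing Credit: income exceeds $239,400 by $6,000, which is 8 full-or-partial $750 increments; reduction = 8 × $85 = $680, leaving $5,640.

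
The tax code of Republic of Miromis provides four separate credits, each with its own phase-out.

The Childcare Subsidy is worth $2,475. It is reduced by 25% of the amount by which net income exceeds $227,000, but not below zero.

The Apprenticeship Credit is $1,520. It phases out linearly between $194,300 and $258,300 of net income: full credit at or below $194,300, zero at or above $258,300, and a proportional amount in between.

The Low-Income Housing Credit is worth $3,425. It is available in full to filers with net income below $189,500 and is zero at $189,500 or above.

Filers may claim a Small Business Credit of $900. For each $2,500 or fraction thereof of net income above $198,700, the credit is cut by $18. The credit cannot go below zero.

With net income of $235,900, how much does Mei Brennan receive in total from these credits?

$1,412

Childcare Subsidy: 25% of the $8,900 excess over $227,000 is $2,225; credit = $2,475 − $2,225 = $250.
Apprenticeship Credit: $235,900 is $41,600 into a $64,000 phase-out range, leaving 22,400/64,000 of the credit: $1,520 × 22,400/64,000 = $532.
Low-Income Housing Credit: $235,900 meets or exceeds the $189,500 cutoff, so the credit is $0.
Small Business Credit: income exceeds $198,700 by $37,200, which is 15 full-or-partial $2,500 increments; reduction = 15 × $18 = $270, leaving $630.
Total: $250 + $532 + $0 + $630 = $1,412.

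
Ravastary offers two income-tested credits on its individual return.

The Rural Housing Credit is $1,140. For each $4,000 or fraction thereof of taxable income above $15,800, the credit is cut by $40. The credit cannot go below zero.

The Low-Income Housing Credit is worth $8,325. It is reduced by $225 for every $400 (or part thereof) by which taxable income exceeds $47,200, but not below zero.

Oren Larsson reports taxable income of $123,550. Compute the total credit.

$60

Rural Housing Credit: income exceeds $15,800 by $107,750, which is 27 full-or-partial $4,000 increments; reduction = 27 × $40 = $1,080, leaving $60.
Low-Income Housing Credit: income exceeds $47,200 by $76,350 → 191 increments × $225 = $42,975 ≥ base, so the credit is $0.
Total: $60 + $0 = $60.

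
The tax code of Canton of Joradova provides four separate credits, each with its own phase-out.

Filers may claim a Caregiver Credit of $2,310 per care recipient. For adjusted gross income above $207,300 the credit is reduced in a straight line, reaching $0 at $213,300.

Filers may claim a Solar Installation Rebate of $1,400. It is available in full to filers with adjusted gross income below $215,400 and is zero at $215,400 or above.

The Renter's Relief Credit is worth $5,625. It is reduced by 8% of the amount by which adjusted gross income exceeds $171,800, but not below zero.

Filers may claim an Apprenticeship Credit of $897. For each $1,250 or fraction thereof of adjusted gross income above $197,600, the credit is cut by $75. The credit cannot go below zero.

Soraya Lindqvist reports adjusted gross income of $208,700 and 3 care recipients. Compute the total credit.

Caregiver Credit: base = 3 × $2,310 = $6,930. $208,700 is $1,400 into a $6,000 phase-out range, leaving 4,600/6,000 of the credit: $6,930 × 4,600/6,000 = $5,313.
Solar Installation Rebate: $208,700 is below the $215,400 cutoff, so the full $1,400 applies.
Renter's Relief Credit: 8% of the $36,900 excess over $171,800 is $2,952; credit = $5,625 − $2,952 = $2,673.
Apprenticeship Credit: income exceeds $197,600 by $11,100, which is 9 full-or-partial $1,250 increments; reduction = 9 × $75 = $675, leaving $222.
Total: $5,313 + $1,400 + $2,673 + $222 = $9,608.

$9,608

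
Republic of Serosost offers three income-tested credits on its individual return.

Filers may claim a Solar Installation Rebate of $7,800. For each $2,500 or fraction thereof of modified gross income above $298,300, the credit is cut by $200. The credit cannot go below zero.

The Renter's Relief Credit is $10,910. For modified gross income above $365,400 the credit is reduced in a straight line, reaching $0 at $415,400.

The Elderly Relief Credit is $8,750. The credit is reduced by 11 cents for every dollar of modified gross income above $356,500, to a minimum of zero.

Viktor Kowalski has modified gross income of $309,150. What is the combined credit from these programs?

Solar Installation Rebate: income exceeds $298,300 by $10,850, which is 5 full-or-partial $2,500 increments; reduction = 5 × $200 = $1,000, leaving $6,800.
Renter's Relief Credit: $309,150 is at or below the $365,400 threshold, so the full $10,910 applies.
Elderly Relief Credit: $309,150 is at or below the $356,500 threshold, so the full $8,750 applies.
Total: $6,800 + $10,910 + $8,750 = $26,460.

$26,460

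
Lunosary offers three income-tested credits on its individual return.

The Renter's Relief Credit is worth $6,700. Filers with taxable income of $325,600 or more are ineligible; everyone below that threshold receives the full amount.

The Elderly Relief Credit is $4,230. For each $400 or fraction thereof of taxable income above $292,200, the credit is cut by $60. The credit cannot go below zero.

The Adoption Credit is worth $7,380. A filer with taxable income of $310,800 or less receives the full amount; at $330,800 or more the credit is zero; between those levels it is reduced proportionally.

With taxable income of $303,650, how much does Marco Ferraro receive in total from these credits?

$16,570

Renter's Relief Credit: $303,650 is below the $325,600 cutoff, so the full $6,700 applies.
Elderly Relief Credit: income exceeds $292,200 by $11,450, which is 29 full-or-partial $400 increments; reduction = 29 × $60 = $1,740, leaving $2,490.
Adoption Credit: $303,650 is at or below the $310,800 threshold, so the full $7,380 applies.
Total: $6,700 + $2,490 + $7,380 = $16,570.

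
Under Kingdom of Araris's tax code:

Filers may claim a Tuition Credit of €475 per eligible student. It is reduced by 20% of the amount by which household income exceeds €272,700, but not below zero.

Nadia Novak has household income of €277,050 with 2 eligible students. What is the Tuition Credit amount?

Tuition Credit: base = 2 × €475 = €950. 20% of the €4,350 excess over €272,700 is €870; credit = €950 − €870 = €80.

€80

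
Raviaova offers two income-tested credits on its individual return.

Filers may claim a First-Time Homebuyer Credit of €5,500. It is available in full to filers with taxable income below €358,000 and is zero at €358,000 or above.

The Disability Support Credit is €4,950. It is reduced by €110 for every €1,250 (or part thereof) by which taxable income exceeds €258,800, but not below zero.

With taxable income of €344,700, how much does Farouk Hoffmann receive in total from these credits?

€5,500

First-Time Homebuyer Credit: €344,700 is below the €358,000 cutoff, so the full €5,500 applies.
Disability Support Credit: income exceeds €258,800 by €85,900 → 69 increments × €110 = €7,590 ≥ base, so the credit is €0.
Total: €5,500 + €0 = €5,500.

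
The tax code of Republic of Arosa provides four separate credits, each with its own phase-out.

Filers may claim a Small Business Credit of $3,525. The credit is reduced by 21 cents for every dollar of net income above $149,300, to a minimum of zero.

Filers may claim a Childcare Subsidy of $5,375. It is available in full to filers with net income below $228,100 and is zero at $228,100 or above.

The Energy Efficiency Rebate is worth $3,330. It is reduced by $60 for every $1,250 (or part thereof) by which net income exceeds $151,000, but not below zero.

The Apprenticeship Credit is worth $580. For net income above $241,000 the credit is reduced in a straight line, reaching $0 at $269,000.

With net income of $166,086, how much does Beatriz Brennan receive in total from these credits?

$8,505

Small Business Credit: 21% of the $16,786 excess over $149,300 is $3,525.06 ≥ base, so the credit is $0.
Childcare Subsidy: $166,086 is below the $228,100 cutoff, so the full $5,375 applies.
Energy Efficiency Rebate: income exceeds $151,000 by $15,086, which is 13 full-or-partial $1,250 increments; reduction = 13 × $60 = $780, leaving $2,550.
Apprenticeship Credit: $166,086 is at or below the $241,000 threshold, so the full $580 applies.
Total: $0 + $5,375 + $2,550 + $580 = $8,505.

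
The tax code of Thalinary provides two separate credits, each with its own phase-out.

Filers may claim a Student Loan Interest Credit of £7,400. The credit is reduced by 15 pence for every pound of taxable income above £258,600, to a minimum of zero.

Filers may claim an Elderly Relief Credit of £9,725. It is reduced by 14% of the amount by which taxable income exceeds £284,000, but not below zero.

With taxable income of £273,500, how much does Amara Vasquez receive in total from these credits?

£14,890

Student Loan Interest Credit: 15% of the £14,900 excess over £258,600 is £2,235; credit = £7,400 − £2,235 = £5,165.
Elderly Relief Credit: £273,500 is at or below the £284,000 threshold, so the full £9,725 applies.
Total: £5,165 + £9,725 = £14,890.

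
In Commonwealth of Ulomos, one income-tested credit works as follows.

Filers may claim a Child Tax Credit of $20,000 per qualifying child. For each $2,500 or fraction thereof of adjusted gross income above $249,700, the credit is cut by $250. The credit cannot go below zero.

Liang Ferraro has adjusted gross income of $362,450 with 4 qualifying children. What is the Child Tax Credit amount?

Child Tax Credit: base = 4 × $20,000 = $80,000. income exceeds $249,700 by $112,750, which is 46 full-or-partial $2,500 increments; reduction = 46 × $250 = $11,500, leaving $68,500.

$68,500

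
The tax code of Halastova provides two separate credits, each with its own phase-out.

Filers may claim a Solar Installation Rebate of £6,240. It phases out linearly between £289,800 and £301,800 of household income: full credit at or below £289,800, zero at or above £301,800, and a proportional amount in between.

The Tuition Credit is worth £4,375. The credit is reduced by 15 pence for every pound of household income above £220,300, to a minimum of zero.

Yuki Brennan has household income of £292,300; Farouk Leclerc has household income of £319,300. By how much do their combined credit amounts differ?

£4,940

Yuki (£292,300): Solar Installation Rebate: £292,300 is £2,500 into a £12,000 phase-out range, leaving 9,500/12,000 of the credit: £6,240 × 9,500/12,000 = £4,940. Tuition Credit: 15% of the £72,000 excess over £220,300 is £10,800 ≥ base, so the credit is £0. total £4,940 + £0 = £4,940
Farouk (£319,300): Solar Installation Rebate: £319,300 is at or above £301,800, so the credit is £0. Tuition Credit: 15% of the £99,000 excess over £220,300 is £14,850 ≥ base, so the credit is £0. total £0 + £0 = £0
Difference: |£4,940 − £0| = £4,940.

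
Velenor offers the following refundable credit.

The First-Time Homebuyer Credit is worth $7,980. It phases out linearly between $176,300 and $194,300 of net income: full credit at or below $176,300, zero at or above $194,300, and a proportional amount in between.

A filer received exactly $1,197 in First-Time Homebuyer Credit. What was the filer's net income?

$191,600

$1,197 is 1,197/7,980 of the full $7,980, so 6,783/7,980 of the $18,000 range has been used: income = $176,300 + $18,000 × 6,783/7,980 = $191,600.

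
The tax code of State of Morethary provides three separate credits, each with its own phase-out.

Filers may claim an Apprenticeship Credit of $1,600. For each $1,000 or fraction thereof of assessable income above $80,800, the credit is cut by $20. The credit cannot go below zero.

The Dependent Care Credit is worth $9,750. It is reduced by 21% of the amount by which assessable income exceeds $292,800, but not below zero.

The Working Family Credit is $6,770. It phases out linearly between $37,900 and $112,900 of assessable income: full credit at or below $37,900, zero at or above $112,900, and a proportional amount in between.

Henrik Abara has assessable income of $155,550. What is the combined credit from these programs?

Apprenticeship Credit: income exceeds $80,800 by $74,750, which is 75 full-or-partial $1,000 increments; reduction = 75 × $20 = $1,500, leaving $100.
Dependent Care Credit: $155,550 is at or below the $292,800 threshold, so the full $9,750 applies.
Working Family Credit: $155,550 is at or above $112,900, so the credit is $0.
Total: $100 + $9,750 + $0 = $9,850.

$9,850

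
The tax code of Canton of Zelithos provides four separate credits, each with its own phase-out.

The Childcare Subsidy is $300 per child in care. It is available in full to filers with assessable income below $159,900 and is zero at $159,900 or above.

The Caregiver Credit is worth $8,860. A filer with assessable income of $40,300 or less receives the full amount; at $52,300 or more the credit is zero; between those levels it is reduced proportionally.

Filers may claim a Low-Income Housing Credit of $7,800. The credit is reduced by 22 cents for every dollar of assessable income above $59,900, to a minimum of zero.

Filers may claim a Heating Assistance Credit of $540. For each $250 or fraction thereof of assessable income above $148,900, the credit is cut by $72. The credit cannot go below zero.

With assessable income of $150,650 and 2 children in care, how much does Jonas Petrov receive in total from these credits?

Childcare Subsidy: base = 2 × $300 = $600. $150,650 is below the $159,900 cutoff, so the full $600 applies.
Caregiver Credit: $150,650 is at or above $52,300, so the credit is $0.
Low-Income Housing Credit: 22% of the $90,750 excess over $59,900 is $19,965 ≥ base, so the credit is $0.
Heating Assistance Credit: income exceeds $148,900 by $1,750, which is 7 full-or-partial $250 increments; reduction = 7 × $72 = $504, leaving $36.
Total: $600 + $0 + $0 + $36 = $636.

$636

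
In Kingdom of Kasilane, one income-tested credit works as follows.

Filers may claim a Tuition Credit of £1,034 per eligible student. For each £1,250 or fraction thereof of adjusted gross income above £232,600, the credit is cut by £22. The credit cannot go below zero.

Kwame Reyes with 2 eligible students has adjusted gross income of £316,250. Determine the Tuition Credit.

Tuition Credit: base = 2 × £1,034 = £2,068. income exceeds £232,600 by £83,650, which is 67 full-or-partial £1,250 increments; reduction = 67 × £22 = £1,474, leaving £594.

£594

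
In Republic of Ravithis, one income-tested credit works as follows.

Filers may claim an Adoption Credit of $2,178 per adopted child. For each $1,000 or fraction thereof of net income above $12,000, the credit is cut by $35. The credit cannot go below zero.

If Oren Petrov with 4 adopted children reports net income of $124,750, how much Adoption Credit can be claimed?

$4,757

Adoption Credit: base = 4 × $2,178 = $8,712. income exceeds $12,000 by $112,750, which is 113 full-or-partial $1,000 increments; reduction = 113 × $35 = $3,955, leaving $4,757.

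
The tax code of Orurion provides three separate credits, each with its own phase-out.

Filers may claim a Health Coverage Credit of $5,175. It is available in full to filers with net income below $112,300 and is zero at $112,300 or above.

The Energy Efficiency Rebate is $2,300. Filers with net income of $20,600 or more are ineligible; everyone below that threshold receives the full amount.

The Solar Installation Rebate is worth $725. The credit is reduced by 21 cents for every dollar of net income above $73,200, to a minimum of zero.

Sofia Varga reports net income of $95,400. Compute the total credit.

Health Coverage Credit: $95,400 is below the $112,300 cutoff, so the full $5,175 applies.
Energy Efficiency Rebate: $95,400 meets or exceeds the $20,600 cutoff, so the credit is $0.
Solar Installation Rebate: 21% of the $22,200 excess over $73,200 is $4,662 ≥ base, so the credit is $0.
Total: $5,175 + $0 + $0 = $5,175.

$5,175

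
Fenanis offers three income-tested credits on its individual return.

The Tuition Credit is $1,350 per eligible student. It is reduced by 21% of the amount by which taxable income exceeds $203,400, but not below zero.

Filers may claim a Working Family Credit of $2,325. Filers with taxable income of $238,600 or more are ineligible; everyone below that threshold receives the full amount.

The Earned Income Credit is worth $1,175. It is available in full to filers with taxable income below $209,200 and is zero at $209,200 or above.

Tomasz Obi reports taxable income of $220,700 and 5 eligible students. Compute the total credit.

Tuition Credit: base = 5 × $1,350 = $6,750. 21% of the $17,300 excess over $203,400 is $3,633; credit = $6,750 − $3,633 = $3,117.
Working Family Credit: $220,700 is below the $238,600 cutoff, so the full $2,325 applies.
Earned Income Credit: $220,700 meets or exceeds the $209,200 cutoff, so the credit is $0.
Total: $3,117 + $2,325 + $0 = $5,442.

$5,442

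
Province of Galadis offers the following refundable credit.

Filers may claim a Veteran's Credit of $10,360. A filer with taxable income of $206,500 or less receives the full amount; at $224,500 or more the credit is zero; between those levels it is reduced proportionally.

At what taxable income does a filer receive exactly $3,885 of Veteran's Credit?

$3,885 is 3,885/10,360 of the full $10,360, so 6,475/10,360 of the $18,000 range has been used: income = $206,500 + $18,000 × 6,475/10,360 = $217,750.

$217,750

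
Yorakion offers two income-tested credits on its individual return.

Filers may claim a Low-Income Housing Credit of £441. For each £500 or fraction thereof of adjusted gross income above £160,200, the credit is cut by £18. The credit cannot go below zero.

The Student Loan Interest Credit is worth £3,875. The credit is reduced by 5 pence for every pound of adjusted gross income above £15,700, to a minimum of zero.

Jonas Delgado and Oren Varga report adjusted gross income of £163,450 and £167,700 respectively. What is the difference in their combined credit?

Jonas (£163,450): Low-Income Housing Credit: income exceeds £160,200 by £3,250, which is 7 full-or-partial £500 increments; reduction = 7 × £18 = £126, leaving £315. Student Loan Interest Credit: 5% of the £147,750 excess over £15,700 is £7,387.50 ≥ base, so the credit is £0. total £315 + £0 = £315
Oren (£167,700): Low-Income Housing Credit: income exceeds £160,200 by £7,500, which is 15 full-or-partial £500 increments; reduction = 15 × £18 = £270, leaving £171. Student Loan Interest Credit: 5% of the £152,000 excess over £15,700 is £7,600 ≥ base, so the credit is £0. total £171 + £0 = £171
Difference: |£315 − £171| = £144.

£144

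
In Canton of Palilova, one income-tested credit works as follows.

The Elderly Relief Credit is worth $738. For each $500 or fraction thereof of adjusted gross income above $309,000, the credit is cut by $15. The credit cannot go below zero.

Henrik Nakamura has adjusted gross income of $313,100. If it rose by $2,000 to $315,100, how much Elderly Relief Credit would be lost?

At $313,100 — income exceeds $309,000 by $4,100, which is 9 full-or-partial $500 increments; reduction = 9 × $15 = $135, leaving $603.
At $315,100 — income exceeds $309,000 by $6,100, which is 13 full-or-partial $500 increments; reduction = 13 × $15 = $195, leaving $543.
Lost: $603 − $543 = $60.

$60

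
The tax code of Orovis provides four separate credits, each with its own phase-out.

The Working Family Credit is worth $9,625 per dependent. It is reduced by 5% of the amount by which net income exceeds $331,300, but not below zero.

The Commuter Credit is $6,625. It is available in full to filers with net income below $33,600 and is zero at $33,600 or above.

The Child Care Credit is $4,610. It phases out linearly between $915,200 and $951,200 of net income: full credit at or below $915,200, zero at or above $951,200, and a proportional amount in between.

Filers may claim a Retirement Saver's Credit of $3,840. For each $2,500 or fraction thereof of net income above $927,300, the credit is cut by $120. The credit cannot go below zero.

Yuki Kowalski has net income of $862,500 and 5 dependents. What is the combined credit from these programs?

$30,015

Working Family Credit: base = 5 × $9,625 = $48,125. 5% of the $531,200 excess over $331,300 is $26,560; credit = $48,125 − $26,560 = $21,565.
Commuter Credit: $862,500 meets or exceeds the $33,600 cutoff, so the credit is $0.
Child Care Credit: $862,500 is at or below the $915,200 threshold, so the full $4,610 applies.
Retirement Saver's Credit: $862,500 is at or below the $927,300 threshold, so the full $3,840 applies.
Total: $21,565 + $0 + $4,610 + $3,840 = $30,015.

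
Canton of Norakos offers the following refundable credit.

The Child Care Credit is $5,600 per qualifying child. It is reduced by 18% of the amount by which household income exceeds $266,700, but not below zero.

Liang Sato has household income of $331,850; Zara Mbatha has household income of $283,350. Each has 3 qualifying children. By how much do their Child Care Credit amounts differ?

$8,730

Liang ($331,850): Child Care Credit: base = 3 × $5,600 = $16,800. 18% of the $65,150 excess over $266,700 is $11,727; credit = $16,800 − $11,727 = $5,073.
Zara ($283,350): Child Care Credit: base = 3 × $5,600 = $16,800. 18% of the $16,650 excess over $266,700 is $2,997; credit = $16,800 − $2,997 = $13,803.
Difference: |$5,073 − $13,803| = $8,730.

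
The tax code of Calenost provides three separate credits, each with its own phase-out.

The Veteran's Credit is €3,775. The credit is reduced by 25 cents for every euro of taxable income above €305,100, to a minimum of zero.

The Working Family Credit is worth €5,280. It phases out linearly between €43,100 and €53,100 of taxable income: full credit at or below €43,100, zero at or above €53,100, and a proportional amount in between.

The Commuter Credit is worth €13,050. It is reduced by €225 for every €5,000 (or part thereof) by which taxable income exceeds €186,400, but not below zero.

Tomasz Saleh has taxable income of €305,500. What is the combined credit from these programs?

Veteran's Credit: 25% of the €400 excess over €305,100 is €100; credit = €3,775 − €100 = €3,675.
Working Family Credit: €305,500 is at or above €53,100, so the credit is €0.
Commuter Credit: income exceeds €186,400 by €119,100, which is 24 full-or-partial €5,000 increments; reduction = 24 × €225 = €5,400, leaving €7,650.
Total: €3,675 + €0 + €7,650 = €11,325.

€11,325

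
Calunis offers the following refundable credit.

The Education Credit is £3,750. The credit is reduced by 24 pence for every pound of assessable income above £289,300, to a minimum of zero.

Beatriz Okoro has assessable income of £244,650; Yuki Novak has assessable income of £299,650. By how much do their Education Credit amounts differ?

£2,484

Beatriz (£244,650): Education Credit: £244,650 is at or below the £289,300 threshold, so the full £3,750 applies.
Yuki (£299,650): Education Credit: 24% of the £10,350 excess over £289,300 is £2,484; credit = £3,750 − £2,484 = £1,266.
Difference: |£3,750 − £1,266| = £2,484.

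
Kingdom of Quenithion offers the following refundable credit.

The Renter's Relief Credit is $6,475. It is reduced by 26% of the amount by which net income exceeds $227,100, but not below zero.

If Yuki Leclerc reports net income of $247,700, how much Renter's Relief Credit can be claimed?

$1,119

Renter's Relief Credit: 26% of the $20,600 excess over $227,100 is $5,356; credit = $6,475 − $5,356 = $1,119.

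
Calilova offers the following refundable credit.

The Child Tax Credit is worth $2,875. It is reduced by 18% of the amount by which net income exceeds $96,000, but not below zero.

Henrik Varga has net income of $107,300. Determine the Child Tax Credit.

Child Tax Credit: 18% of the $11,300 excess over $96,000 is $2,034; credit = $2,875 − $2,034 = $841.

$841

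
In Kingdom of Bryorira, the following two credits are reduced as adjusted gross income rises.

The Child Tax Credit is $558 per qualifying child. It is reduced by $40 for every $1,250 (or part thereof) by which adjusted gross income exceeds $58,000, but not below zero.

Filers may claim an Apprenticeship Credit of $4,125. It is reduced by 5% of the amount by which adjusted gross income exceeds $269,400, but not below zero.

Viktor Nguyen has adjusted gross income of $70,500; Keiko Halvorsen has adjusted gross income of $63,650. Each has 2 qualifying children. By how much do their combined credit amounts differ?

Viktor ($70,500): Child Tax Credit: base = 2 × $558 = $1,116. income exceeds $58,000 by $12,500, which is 10 full-or-partial $1,250 increments; reduction = 10 × $40 = $400, leaving $716. Apprenticeship Credit: $70,500 is at or below the $269,400 threshold, so the full $4,125 applies. total $716 + $4,125 = $4,841
Keiko ($63,650): Child Tax Credit: base = 2 × $558 = $1,116. income exceeds $58,000 by $5,650, which is 5 full-or-partial $1,250 increments; reduction = 5 × $40 = $200, leaving $916. Apprenticeship Credit: $63,650 is at or below the $269,400 threshold, so the full $4,125 applies. total $916 + $4,125 = $5,041
Difference: |$4,841 − $5,041| = $200.

$200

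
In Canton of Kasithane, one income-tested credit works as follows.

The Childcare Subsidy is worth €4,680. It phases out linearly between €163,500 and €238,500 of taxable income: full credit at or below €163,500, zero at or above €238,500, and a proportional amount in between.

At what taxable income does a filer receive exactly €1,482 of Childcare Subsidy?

€214,750

€1,482 is 1,482/4,680 of the full €4,680, so 3,198/4,680 of the €75,000 range has been used: income = €163,500 + €75,000 × 3,198/4,680 = €214,750.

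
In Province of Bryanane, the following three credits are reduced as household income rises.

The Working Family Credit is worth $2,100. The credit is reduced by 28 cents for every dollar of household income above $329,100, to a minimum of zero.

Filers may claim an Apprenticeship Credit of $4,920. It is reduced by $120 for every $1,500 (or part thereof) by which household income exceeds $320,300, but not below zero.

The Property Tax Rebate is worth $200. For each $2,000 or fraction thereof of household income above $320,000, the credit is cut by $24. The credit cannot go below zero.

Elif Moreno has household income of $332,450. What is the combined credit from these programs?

Working Family Credit: 28% of the $3,350 excess over $329,100 is $938; credit = $2,100 − $938 = $1,162.
Apprenticeship Credit: income exceeds $320,300 by $12,150, which is 9 full-or-partial $1,500 increments; reduction = 9 × $120 = $1,080, leaving $3,840.
Property Tax Rebate: income exceeds $320,000 by $12,450, which is 7 full-or-partial $2,000 increments; reduction = 7 × $24 = $168, leaving $32.
Total: $1,162 + $3,840 + $32 = $5,034.

$5,034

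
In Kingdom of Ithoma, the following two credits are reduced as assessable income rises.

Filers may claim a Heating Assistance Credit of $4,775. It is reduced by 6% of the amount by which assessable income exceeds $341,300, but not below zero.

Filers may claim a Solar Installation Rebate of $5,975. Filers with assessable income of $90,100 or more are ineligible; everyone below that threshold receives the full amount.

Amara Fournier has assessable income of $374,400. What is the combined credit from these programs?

Heating Assistance Credit: 6% of the $33,100 excess over $341,300 is $1,986; credit = $4,775 − $1,986 = $2,789.
Solar Installation Rebate: $374,400 meets or exceeds the $90,100 cutoff, so the credit is $0.
Total: $2,789 + $0 = $2,789.

$2,789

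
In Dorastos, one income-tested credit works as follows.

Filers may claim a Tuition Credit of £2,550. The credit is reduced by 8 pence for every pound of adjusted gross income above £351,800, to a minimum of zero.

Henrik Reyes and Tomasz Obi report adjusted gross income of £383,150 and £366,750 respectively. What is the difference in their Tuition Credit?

£1,312

Henrik (£383,150): Tuition Credit: 8% of the £31,350 excess over £351,800 is £2,508; credit = £2,550 − £2,508 = £42.
Tomasz (£366,750): Tuition Credit: 8% of the £14,950 excess over £351,800 is £1,196; credit = £2,550 − £1,196 = £1,354.
Difference: |£42 − £1,354| = £1,312.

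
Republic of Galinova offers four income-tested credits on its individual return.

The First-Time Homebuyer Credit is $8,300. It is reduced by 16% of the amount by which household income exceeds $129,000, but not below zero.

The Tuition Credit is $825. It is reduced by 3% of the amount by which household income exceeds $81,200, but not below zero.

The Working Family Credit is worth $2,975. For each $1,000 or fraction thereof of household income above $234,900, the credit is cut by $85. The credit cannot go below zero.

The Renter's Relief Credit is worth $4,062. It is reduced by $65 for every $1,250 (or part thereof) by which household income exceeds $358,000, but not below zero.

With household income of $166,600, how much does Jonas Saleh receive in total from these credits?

First-Time Homebuyer Credit: 16% of the $37,600 excess over $129,000 is $6,016; credit = $8,300 − $6,016 = $2,284.
Tuition Credit: 3% of the $85,400 excess over $81,200 is $2,562 ≥ base, so the credit is $0.
Working Family Credit: $166,600 is at or below the $234,900 threshold, so the full $2,975 applies.
Renter's Relief Credit: $166,600 is at or below the $358,000 threshold, so the full $4,062 applies.
Total: $2,284 + $0 + $2,975 + $4,062 = $9,321.

$9,321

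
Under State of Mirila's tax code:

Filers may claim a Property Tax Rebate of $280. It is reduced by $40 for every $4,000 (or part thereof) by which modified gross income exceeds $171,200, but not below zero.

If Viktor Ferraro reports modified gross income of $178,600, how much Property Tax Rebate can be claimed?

Property Tax Rebate: income exceeds $171,200 by $7,400, which is 2 full-or-partial $4,000 increments; reduction = 2 × $40 = $80, leaving $200.

$200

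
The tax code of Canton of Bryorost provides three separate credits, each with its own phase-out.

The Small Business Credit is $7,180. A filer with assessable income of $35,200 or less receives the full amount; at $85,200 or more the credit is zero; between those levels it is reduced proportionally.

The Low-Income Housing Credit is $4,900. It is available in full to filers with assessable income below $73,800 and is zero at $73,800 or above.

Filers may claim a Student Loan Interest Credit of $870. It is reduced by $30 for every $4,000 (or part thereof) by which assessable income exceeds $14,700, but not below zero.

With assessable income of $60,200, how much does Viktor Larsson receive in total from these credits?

$9,000

Small Business Credit: $60,200 is $25,000 into a $50,000 phase-out range, leaving 25,000/50,000 of the credit: $7,180 × 25,000/50,000 = $3,590.
Low-Income Housing Credit: $60,200 is below the $73,800 cutoff, so the full $4,900 applies.
Student Loan Interest Credit: income exceeds $14,700 by $45,500, which is 12 full-or-partial $4,000 increments; reduction = 12 × $30 = $360, leaving $510.
Total: $3,590 + $4,900 + $510 = $9,000.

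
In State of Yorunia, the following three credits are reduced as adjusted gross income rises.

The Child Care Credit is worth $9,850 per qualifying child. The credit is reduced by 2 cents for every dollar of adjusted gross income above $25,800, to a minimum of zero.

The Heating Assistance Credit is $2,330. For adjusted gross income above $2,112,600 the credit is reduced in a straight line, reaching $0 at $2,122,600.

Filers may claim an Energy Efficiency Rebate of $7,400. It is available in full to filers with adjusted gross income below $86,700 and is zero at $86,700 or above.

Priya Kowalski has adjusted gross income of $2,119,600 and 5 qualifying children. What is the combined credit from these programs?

Child Care Credit: base = 5 × $9,850 = $49,250. 2% of the $2,093,800 excess over $25,800 is $41,876; credit = $49,250 − $41,876 = $7,374.
Heating Assistance Credit: $2,119,600 is $7,000 into a $10,000 phase-out range, leaving 3,000/10,000 of the credit: $2,330 × 3,000/10,000 = $699.
Energy Efficiency Rebate: $2,119,600 meets or exceeds the $86,700 cutoff, so the credit is $0.
Total: $7,374 + $699 + $0 = $8,073.

$8,073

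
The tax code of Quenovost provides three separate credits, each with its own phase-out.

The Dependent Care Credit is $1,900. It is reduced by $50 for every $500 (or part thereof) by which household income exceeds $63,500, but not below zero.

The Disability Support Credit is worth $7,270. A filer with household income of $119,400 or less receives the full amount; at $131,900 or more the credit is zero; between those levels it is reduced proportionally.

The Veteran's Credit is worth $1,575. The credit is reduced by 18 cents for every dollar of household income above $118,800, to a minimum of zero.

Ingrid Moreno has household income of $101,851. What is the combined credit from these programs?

$8,845

Dependent Care Credit: income exceeds $63,500 by $38,351 → 77 increments × $50 = $3,850 ≥ base, so the credit is $0.
Disability Support Credit: $101,851 is at or below the $119,400 threshold, so the full $7,270 applies.
Veteran's Credit: $101,851 is at or below the $118,800 threshold, so the full $1,575 applies.
Total: $0 + $7,270 + $1,575 = $8,845.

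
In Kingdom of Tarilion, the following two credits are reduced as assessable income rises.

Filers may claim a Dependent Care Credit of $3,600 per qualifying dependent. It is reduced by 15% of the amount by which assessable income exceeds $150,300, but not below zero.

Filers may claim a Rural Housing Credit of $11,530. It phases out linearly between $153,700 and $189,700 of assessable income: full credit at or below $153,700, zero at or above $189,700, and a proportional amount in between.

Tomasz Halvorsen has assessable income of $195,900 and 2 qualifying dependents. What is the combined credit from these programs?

$360

Dependent Care Credit: base = 2 × $3,600 = $7,200. 15% of the $45,600 excess over $150,300 is $6,840; credit = $7,200 − $6,840 = $360.
Rural Housing Credit: $195,900 is at or above $189,700, so the credit is $0.
Total: $360 + $0 = $360.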